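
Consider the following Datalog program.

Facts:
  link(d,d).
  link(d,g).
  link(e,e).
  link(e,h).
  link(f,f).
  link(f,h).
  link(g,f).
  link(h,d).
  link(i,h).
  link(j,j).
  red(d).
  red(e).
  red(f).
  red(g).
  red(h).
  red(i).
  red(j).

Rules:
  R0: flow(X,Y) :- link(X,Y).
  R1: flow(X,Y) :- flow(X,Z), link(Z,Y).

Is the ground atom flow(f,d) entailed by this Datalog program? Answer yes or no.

round 1: derive flow(d,d) via R0 from link(d,d)
round 1: derive flow(d,g) via R0 from link(d,g)
round 1: derive flow(e,e) via R0 from link(e,e)
round 1: derive flow(e,h) via R0 from link(e,h)
round 1: derive flow(f,f) via R0 from link(f,f)
round 1: derive flow(f,h) via R0 from link(f,h)
round 1: derive flow(g,f) via R0 from link(g,f)
round 1: derive flow(h,d) via R0 from link(h,d)
round 1: derive flow(i,h) via R0 from link(i,h)
round 1: derive flow(j,j) via R0 from link(j,j)
round 2: derive flow(d,f) via R1 from flow(d,g), link(g,f)
round 2: derive flow(e,d) via R1 from flow(e,h), link(h,d)
round 2: derive flow(f,d) via R1 from flow(f,h), link(h,d)
round 2: derive flow(g,h) via R1 from flow(g,f), link(f,h)
round 2: derive flow(h,g) via R1 from flow(h,d), link(d,g)
round 2: derive flow(i,d) via R1 from flow(i,h), link(h,d)
round 3: derive flow(d,h) via R1 from flow(d,f), link(f,h)
round 3: derive flow(e,g) via R1 from flow(e,d), link(d,g)
round 3: derive flow(f,g) via R1 from flow(f,d), link(d,g)
round 3: derive flow(g,d) via R1 from flow(g,h), link(h,d)
round 3: derive flow(h,f) via R1 from flow(h,g), link(g,f)
round 3: derive flow(i,g) via R1 from flow(i,d), link(d,g)
round 4: derive flow(e,f) via R1 from flow(e,g), link(g,f)
round 4: derive flow(g,g) via R1 from flow(g,d), link(d,g)
round 4: derive flow(h,h) via R1 from flow(h,f), link(f,h)
round 4: derive flow(i,f) via R1 from flow(i,g), link(g,f)

yes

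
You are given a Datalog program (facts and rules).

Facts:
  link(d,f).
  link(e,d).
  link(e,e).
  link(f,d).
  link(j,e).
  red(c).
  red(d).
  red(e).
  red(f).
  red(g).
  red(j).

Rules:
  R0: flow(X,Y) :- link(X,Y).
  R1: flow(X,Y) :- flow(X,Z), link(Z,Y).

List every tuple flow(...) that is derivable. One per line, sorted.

round 1: derive flow(d,f) via R0 from link(d,f)
round 1: derive flow(e,d) via R0 from link(e,d)
round 1: derive flow(e,e) via R0 from link(e,e)
round 1: derive flow(f,d) via R0 from link(f,d)
round 1: derive flow(j,e) via R0 from link(j,e)
round 2: derive flow(d,d) via R1 from flow(d,f), link(f,d)
round 2: derive flow(e,f) via R1 from flow(e,d), link(d,f)
round 2: derive flow(f,f) via R1 from flow(f,d), link(d,f)
round 2: derive flow(j,d) via R1 from flow(j,e), link(e,d)
round 3: derive flow(j,f) via R1 from flow(j,d), link(d,f)

flow(d,d)
flow(d,f)
flow(e,d)
flow(e,e)
flow(e,f)
flow(f,d)
flow(f,f)
flow(j,d)
flow(j,e)
flow(j,f)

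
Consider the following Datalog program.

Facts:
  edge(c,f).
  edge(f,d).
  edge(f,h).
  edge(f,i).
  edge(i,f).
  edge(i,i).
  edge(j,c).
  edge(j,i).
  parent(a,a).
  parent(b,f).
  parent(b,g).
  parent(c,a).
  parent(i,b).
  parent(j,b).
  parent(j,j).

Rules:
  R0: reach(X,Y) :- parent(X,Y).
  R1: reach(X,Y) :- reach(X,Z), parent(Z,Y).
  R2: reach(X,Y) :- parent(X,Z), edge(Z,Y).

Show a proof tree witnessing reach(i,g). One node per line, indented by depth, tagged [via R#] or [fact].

round 1: derive reach(a,a) via R0 from parent(a,a)
round 1: derive reach(b,f) via R0 from parent(b,f)
round 1: derive reach(b,g) via R0 from parent(b,g)
round 1: derive reach(c,a) via R0 from parent(c,a)
round 1: derive reach(i,b) via R0 from parent(i,b)
round 1: derive reach(j,b) via R0 from parent(j,b)
round 1: derive reach(j,j) via R0 from parent(j,j)
round 1: derive reach(b,d) via R2 from parent(b,f), edge(f,d)
round 1: derive reach(b,h) via R2 from parent(b,f), edge(f,h)
round 1: derive reach(b,i) via R2 from parent(b,f), edge(f,i)
round 1: derive reach(j,c) via R2 from parent(j,j), edge(j,c)
round 1: derive reach(j,i) via R2 from parent(j,j), edge(j,i)
round 2: derive reach(b,b) via R1 from reach(b,i), parent(i,b)
round 2: derive reach(i,f) via R1 from reach(i,b), parent(b,f)
round 2: derive reach(i,g) via R1 from reach(i,b), parent(b,g)
round 2: derive reach(j,a) via R1 from reach(j,c), parent(c,a)
round 2: derive reach(j,f) via R1 from reach(j,b), parent(b,f)
round 2: derive reach(j,g) via R1 from reach(j,b), parent(b,g)

reach(i,g)  [via R1]
  reach(i,b)  [via R0]
    parent(i,b)  [fact]
  parent(b,g)  [fact]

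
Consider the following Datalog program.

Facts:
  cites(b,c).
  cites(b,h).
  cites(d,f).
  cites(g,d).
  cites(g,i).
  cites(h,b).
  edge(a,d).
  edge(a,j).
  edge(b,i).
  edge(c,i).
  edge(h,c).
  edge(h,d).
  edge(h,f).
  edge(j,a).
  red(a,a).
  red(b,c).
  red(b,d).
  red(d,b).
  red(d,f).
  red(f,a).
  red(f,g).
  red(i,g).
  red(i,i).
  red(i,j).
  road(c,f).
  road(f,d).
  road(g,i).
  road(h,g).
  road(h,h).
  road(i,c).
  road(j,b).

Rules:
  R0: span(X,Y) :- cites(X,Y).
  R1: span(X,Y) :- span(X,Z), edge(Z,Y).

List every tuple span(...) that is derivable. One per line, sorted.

round 1: derive span(b,c) via R0 from cites(b,c)
round 1: derive span(b,h) via R0 from cites(b,h)
round 1: derive span(d,f) via R0 from cites(d,f)
round 1: derive span(g,d) via R0 from cites(g,d)
round 1: derive span(g,i) via R0 from cites(g,i)
round 1: derive span(h,b) via R0 from cites(h,b)
round 2: derive span(b,d) via R1 from span(b,h), edge(h,d)
round 2: derive span(b,f) via R1 from span(b,h), edge(h,f)
round 2: derive span(b,i) via R1 from span(b,c), edge(c,i)
round 2: derive span(h,i) via R1 from span(h,b), edge(b,i)

span(b,c)
span(b,d)
span(b,f)
span(b,h)
span(b,i)
span(d,f)
span(g,d)
span(g,i)
span(h,b)
span(h,i)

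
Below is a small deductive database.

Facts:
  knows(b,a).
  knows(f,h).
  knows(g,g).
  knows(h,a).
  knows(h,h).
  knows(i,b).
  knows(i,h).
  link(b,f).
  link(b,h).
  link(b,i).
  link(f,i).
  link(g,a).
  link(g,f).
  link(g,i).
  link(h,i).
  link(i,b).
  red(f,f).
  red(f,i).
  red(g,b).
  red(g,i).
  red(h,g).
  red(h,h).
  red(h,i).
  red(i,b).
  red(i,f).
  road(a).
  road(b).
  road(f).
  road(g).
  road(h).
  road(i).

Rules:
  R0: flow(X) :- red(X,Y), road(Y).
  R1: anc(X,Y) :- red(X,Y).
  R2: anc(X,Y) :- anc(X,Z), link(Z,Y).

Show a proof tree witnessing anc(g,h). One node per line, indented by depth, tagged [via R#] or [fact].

anc(g,h)  [via R2]
  anc(g,b)  [via R1]
    red(g,b)  [fact]
  link(b,h)  [fact]

round 1: derive anc(f,f) via R1 from red(f,f)
round 1: derive anc(f,i) via R1 from red(f,i)
round 1: derive anc(g,b) via R1 from red(g,b)
round 1: derive anc(g,i) via R1 from red(g,i)
round 1: derive anc(h,g) via R1 from red(h,g)
round 1: derive anc(h,h) via R1 from red(h,h)
round 1: derive anc(h,i) via R1 from red(h,i)
round 1: derive anc(i,b) via R1 from red(i,b)
round 1: derive anc(i,f) via R1 from red(i,f)
round 2: derive anc(f,b) via R2 from anc(f,i), link(i,b)
round 2: derive anc(g,f) via R2 from anc(g,b), link(b,f)
round 2: derive anc(g,h) via R2 from anc(g,b), link(b,h)
round 2: derive anc(h,a) via R2 from anc(h,g), link(g,a)
round 2: derive anc(h,b) via R2 from anc(h,i), link(i,b)
round 2: derive anc(h,f) via R2 from anc(h,g), link(g,f)
round 2: derive anc(i,h) via R2 from anc(i,b), link(b,h)
round 2: derive anc(i,i) via R2 from anc(i,b), link(b,i)
round 3: derive anc(f,h) via R2 from anc(f,b), link(b,h)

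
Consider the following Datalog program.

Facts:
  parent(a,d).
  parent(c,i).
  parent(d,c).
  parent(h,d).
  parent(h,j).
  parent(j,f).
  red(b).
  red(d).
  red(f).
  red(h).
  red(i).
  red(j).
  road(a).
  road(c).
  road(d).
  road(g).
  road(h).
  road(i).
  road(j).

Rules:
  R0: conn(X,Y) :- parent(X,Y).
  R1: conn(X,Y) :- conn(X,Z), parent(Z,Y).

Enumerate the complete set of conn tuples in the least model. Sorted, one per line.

round 1: derive conn(a,d) via R0 from parent(a,d)
round 1: derive conn(c,i) via R0 from parent(c,i)
round 1: derive conn(d,c) via R0 from parent(d,c)
round 1: derive conn(h,d) via R0 from parent(h,d)
round 1: derive conn(h,j) via R0 from parent(h,j)
round 1: derive conn(j,f) via R0 from parent(j,f)
round 2: derive conn(a,c) via R1 from conn(a,d), parent(d,c)
round 2: derive conn(d,i) via R1 from conn(d,c), parent(c,i)
round 2: derive conn(h,c) via R1 from conn(h,d), parent(d,c)
round 2: derive conn(h,f) via R1 from conn(h,j), parent(j,f)
round 3: derive conn(a,i) via R1 from conn(a,c), parent(c,i)
round 3: derive conn(h,i) via R1 from conn(h,c), parent(c,i)

conn(a,c)
conn(a,d)
conn(a,i)
conn(c,i)
conn(d,c)
conn(d,i)
conn(h,c)
conn(h,d)
conn(h,f)
conn(h,i)
conn(h,j)
conn(j,f)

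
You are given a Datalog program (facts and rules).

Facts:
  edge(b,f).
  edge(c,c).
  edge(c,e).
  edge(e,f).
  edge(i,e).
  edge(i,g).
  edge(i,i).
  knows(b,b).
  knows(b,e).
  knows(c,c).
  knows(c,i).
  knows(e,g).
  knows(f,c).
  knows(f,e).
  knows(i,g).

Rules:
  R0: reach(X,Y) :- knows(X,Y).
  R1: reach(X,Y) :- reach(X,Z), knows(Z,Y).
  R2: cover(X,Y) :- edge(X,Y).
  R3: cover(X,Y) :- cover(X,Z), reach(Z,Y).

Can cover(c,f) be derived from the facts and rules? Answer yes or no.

no

round 1: derive reach(b,b) via R0 from knows(b,b)
round 1: derive reach(b,e) via R0 from knows(b,e)
round 1: derive reach(c,c) via R0 from knows(c,c)
round 1: derive reach(c,i) via R0 from knows(c,i)
round 1: derive reach(e,g) via R0 from knows(e,g)
round 1: derive reach(f,c) via R0 from knows(f,c)
round 1: derive reach(f,e) via R0 from knows(f,e)
round 1: derive reach(i,g) via R0 from knows(i,g)
round 1: derive cover(b,f) via R2 from edge(b,f)
round 1: derive cover(c,c) via R2 from edge(c,c)
round 1: derive cover(c,e) via R2 from edge(c,e)
round 1: derive cover(e,f) via R2 from edge(e,f)
round 1: derive cover(i,e) via R2 from edge(i,e)
round 1: derive cover(i,g) via R2 from edge(i,g)
round 1: derive cover(i,i) via R2 from edge(i,i)
round 2: derive reach(b,g) via R1 from reach(b,e), knows(e,g)
round 2: derive reach(c,g) via R1 from reach(c,i), knows(i,g)
round 2: derive reach(f,g) via R1 from reach(f,e), knows(e,g)
round 2: derive reach(f,i) via R1 from reach(f,c), knows(c,i)
round 2: derive cover(b,c) via R3 from cover(b,f), reach(f,c)
round 2: derive cover(b,e) via R3 from cover(b,f), reach(f,e)
round 2: derive cover(c,g) via R3 from cover(c,e), reach(e,g)
round 2: derive cover(c,i) via R3 from cover(c,c), reach(c,i)
round 2: derive cover(e,c) via R3 from cover(e,f), reach(f,c)
round 2: derive cover(e,e) via R3 from cover(e,f), reach(f,e)
round 3: derive cover(b,g) via R3 from cover(b,c), reach(c,g)
round 3: derive cover(b,i) via R3 from cover(b,c), reach(c,i)
round 3: derive cover(e,g) via R3 from cover(e,c), reach(c,g)
round 3: derive cover(e,i) via R3 from cover(e,c), reach(c,i)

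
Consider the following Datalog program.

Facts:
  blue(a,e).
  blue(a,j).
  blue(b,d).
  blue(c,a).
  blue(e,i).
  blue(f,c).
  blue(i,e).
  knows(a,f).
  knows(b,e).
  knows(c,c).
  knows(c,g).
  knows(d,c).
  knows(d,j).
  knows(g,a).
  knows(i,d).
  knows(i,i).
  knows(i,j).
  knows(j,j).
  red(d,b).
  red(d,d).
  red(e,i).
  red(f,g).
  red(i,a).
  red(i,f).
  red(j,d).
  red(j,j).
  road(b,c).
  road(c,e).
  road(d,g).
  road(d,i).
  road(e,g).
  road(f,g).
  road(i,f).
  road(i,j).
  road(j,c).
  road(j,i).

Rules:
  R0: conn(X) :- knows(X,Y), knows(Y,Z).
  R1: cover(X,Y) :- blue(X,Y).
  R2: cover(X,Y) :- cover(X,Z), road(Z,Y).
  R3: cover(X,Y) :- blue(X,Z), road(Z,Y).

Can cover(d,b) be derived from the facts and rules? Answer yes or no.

round 1: derive cover(a,e) via R1 from blue(a,e)
round 1: derive cover(a,j) via R1 from blue(a,j)
round 1: derive cover(b,d) via R1 from blue(b,d)
round 1: derive cover(c,a) via R1 from blue(c,a)
round 1: derive cover(e,i) via R1 from blue(e,i)
round 1: derive cover(f,c) via R1 from blue(f,c)
round 1: derive cover(i,e) via R1 from blue(i,e)
round 1: derive cover(a,c) via R3 from blue(a,j), road(j,c)
round 1: derive cover(a,g) via R3 from blue(a,e), road(e,g)
round 1: derive cover(a,i) via R3 from blue(a,j), road(j,i)
round 1: derive cover(b,g) via R3 from blue(b,d), road(d,g)
round 1: derive cover(b,i) via R3 from blue(b,d), road(d,i)
round 1: derive cover(e,f) via R3 from blue(e,i), road(i,f)
round 1: derive cover(e,j) via R3 from blue(e,i), road(i,j)
round 1: derive cover(f,e) via R3 from blue(f,c), road(c,e)
round 1: derive cover(i,g) via R3 from blue(i,e), road(e,g)
round 2: derive cover(a,f) via R2 from cover(a,i), road(i,f)
round 2: derive cover(b,f) via R2 from cover(b,i), road(i,f)
round 2: derive cover(b,j) via R2 from cover(b,i), road(i,j)
round 2: derive cover(e,c) via R2 from cover(e,j), road(j,c)
round 2: derive cover(e,g) via R2 from cover(e,f), road(f,g)
round 2: derive cover(f,g) via R2 from cover(f,e), road(e,g)
round 3: derive cover(b,c) via R2 from cover(b,j), road(j,c)
round 3: derive cover(e,e) via R2 from cover(e,c), road(c,e)
round 4: derive cover(b,e) via R2 from cover(b,c), road(c,e)

no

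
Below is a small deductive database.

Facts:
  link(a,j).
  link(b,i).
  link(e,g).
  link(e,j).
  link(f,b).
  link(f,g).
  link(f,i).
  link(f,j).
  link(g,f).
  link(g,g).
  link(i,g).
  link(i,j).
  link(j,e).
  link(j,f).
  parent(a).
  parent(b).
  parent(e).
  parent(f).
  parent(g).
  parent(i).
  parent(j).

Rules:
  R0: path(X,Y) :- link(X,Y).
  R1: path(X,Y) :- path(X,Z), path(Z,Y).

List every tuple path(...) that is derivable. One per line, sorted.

path(a,b)
path(a,e)
path(a,f)
path(a,g)
path(a,i)
path(a,j)
path(b,b)
path(b,e)
path(b,f)
path(b,g)
path(b,i)
path(b,j)
path(e,b)
path(e,e)
path(e,f)
path(e,g)
path(e,i)
path(e,j)
path(f,b)
path(f,e)
path(f,f)
path(f,g)
path(f,i)
path(f,j)
path(g,b)
path(g,e)
path(g,f)
path(g,g)
path(g,i)
path(g,j)
path(i,b)
path(i,e)
path(i,f)
path(i,g)
path(i,i)
path(i,j)
path(j,b)
path(j,e)
path(j,f)
path(j,g)
path(j,i)
path(j,j)

round 1: derive path(a,j) via R0 from link(a,j)
round 1: derive path(b,i) via R0 from link(b,i)
round 1: derive path(e,g) via R0 from link(e,g)
round 1: derive path(e,j) via R0 from link(e,j)
round 1: derive path(f,b) via R0 from link(f,b)
round 1: derive path(f,g) via R0 from link(f,g)
round 1: derive path(f,i) via R0 from link(f,i)
round 1: derive path(f,j) via R0 from link(f,j)
round 1: derive path(g,f) via R0 from link(g,f)
round 1: derive path(g,g) via R0 from link(g,g)
round 1: derive path(i,g) via R0 from link(i,g)
round 1: derive path(i,j) via R0 from link(i,j)
round 1: derive path(j,e) via R0 from link(j,e)
round 1: derive path(j,f) via R0 from link(j,f)
round 2: derive path(a,e) via R1 from path(a,j), path(j,e)
round 2: derive path(a,f) via R1 from path(a,j), path(j,f)
round 2: derive path(b,g) via R1 from path(b,i), path(i,g)
round 2: derive path(b,j) via R1 from path(b,i), path(i,j)
round 2: derive path(e,e) via R1 from path(e,j), path(j,e)
round 2: derive path(e,f) via R1 from path(e,g), path(g,f)
round 2: derive path(f,e) via R1 from path(f,j), path(j,e)
round 2: derive path(f,f) via R1 from path(f,g), path(g,f)
round 2: derive path(g,b) via R1 from path(g,f), path(f,b)
round 2: derive path(g,i) via R1 from path(g,f), path(f,i)
round 2: derive path(g,j) via R1 from path(g,f), path(f,j)
round 2: derive path(i,e) via R1 from path(i,j), path(j,e)
round 2: derive path(i,f) via R1 from path(i,g), path(g,f)
round 2: derive path(j,b) via R1 from path(j,f), path(f,b)
round 2: derive path(j,g) via R1 from path(j,e), path(e,g)
round 2: derive path(j,i) via R1 from path(j,f), path(f,i)
round 2: derive path(j,j) via R1 from path(j,e), path(e,j)
round 3: derive path(a,b) via R1 from path(a,f), path(f,b)
round 3: derive path(a,g) via R1 from path(a,e), path(e,g)
round 3: derive path(a,i) via R1 from path(a,f), path(f,i)
round 3: derive path(b,b) via R1 from path(b,g), path(g,b)
round 3: derive path(b,e) via R1 from path(b,i), path(i,e)
round 3: derive path(b,f) via R1 from path(b,g), path(g,f)
round 3: derive path(e,b) via R1 from path(e,f), path(f,b)
round 3: derive path(e,i) via R1 from path(e,f), path(f,i)
round 3: derive path(g,e) via R1 from path(g,f), path(f,e)
round 3: derive path(i,b) via R1 from path(i,f), path(f,b)
round 3: derive path(i,i) via R1 from path(i,f), path(f,i)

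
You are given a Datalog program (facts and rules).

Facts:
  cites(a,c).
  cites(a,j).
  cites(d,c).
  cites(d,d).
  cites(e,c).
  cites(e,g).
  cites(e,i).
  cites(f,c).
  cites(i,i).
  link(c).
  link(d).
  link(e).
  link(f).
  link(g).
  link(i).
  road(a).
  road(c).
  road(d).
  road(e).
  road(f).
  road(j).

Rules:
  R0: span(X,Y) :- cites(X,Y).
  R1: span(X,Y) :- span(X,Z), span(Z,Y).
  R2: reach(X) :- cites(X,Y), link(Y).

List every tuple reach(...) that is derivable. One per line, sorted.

round 1: derive reach(a) via R2 from cites(a,c), link(c)
round 1: derive reach(d) via R2 from cites(d,c), link(c)
round 1: derive reach(e) via R2 from cites(e,c), link(c)
round 1: derive reach(f) via R2 from cites(f,c), link(c)
round 1: derive reach(i) via R2 from cites(i,i), link(i)

reach(a)
reach(d)
reach(e)
reach(f)
reach(i)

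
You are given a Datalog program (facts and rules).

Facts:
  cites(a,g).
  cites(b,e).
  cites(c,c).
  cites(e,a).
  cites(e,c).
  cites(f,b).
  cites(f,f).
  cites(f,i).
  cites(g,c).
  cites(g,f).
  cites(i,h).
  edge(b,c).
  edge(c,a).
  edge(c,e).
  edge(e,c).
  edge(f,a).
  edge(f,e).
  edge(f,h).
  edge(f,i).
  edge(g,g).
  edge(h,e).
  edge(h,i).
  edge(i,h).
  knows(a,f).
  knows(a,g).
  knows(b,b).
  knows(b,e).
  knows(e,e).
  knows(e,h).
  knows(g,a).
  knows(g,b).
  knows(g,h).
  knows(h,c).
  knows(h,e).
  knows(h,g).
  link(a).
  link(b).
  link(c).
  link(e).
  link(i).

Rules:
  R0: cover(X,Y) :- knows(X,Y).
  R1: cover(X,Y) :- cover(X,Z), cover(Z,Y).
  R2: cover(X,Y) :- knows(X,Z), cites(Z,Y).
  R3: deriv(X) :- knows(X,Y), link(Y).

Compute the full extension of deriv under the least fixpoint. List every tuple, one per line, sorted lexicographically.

round 1: derive deriv(b) via R3 from knows(b,b), link(b)
round 1: derive deriv(e) via R3 from knows(e,e), link(e)
round 1: derive deriv(g) via R3 from knows(g,a), link(a)
round 1: derive deriv(h) via R3 from knows(h,c), link(c)

deriv(b)
deriv(e)
deriv(g)
deriv(h)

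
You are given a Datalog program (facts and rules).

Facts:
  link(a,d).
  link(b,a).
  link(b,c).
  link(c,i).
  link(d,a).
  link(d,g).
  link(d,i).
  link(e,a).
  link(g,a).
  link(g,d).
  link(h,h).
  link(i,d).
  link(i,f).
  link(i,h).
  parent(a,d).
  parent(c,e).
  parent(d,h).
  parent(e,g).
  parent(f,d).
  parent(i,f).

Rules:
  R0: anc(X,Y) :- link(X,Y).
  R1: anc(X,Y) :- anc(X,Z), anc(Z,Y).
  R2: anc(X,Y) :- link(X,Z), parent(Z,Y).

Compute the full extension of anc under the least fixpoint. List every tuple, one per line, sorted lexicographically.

anc(a,a)
anc(a,d)
anc(a,f)
anc(a,g)
anc(a,h)
anc(a,i)
anc(b,a)
anc(b,c)
anc(b,d)
anc(b,e)
anc(b,f)
anc(b,g)
anc(b,h)
anc(b,i)
anc(c,a)
anc(c,d)
anc(c,f)
anc(c,g)
anc(c,h)
anc(c,i)
anc(d,a)
anc(d,d)
anc(d,f)
anc(d,g)
anc(d,h)
anc(d,i)
anc(e,a)
anc(e,d)
anc(e,f)
anc(e,g)
anc(e,h)
anc(e,i)
anc(g,a)
anc(g,d)
anc(g,f)
anc(g,g)
anc(g,h)
anc(g,i)
anc(h,h)
anc(i,a)
anc(i,d)
anc(i,f)
anc(i,g)
anc(i,h)
anc(i,i)

round 1: derive anc(a,d) via R0 from link(a,d)
round 1: derive anc(b,a) via R0 from link(b,a)
round 1: derive anc(b,c) via R0 from link(b,c)
round 1: derive anc(c,i) via R0 from link(c,i)
round 1: derive anc(d,a) via R0 from link(d,a)
round 1: derive anc(d,g) via R0 from link(d,g)
round 1: derive anc(d,i) via R0 from link(d,i)
round 1: derive anc(e,a) via R0 from link(e,a)
round 1: derive anc(g,a) via R0 from link(g,a)
round 1: derive anc(g,d) via R0 from link(g,d)
round 1: derive anc(h,h) via R0 from link(h,h)
round 1: derive anc(i,d) via R0 from link(i,d)
round 1: derive anc(i,f) via R0 from link(i,f)
round 1: derive anc(i,h) via R0 from link(i,h)
round 1: derive anc(a,h) via R2 from link(a,d), parent(d,h)
round 1: derive anc(b,d) via R2 from link(b,a), parent(a,d)
round 1: derive anc(b,e) via R2 from link(b,c), parent(c,e)
round 1: derive anc(c,f) via R2 from link(c,i), parent(i,f)
round 1: derive anc(d,d) via R2 from link(d,a), parent(a,d)
round 1: derive anc(d,f) via R2 from link(d,i), parent(i,f)
round 1: derive anc(e,d) via R2 from link(e,a), parent(a,d)
round 1: derive anc(g,h) via R2 from link(g,d), parent(d,h)
round 2: derive anc(a,a) via R1 from anc(a,d), anc(d,a)
round 2: derive anc(a,f) via R1 from anc(a,d), anc(d,f)
round 2: derive anc(a,g) via R1 from anc(a,d), anc(d,g)
round 2: derive anc(a,i) via R1 from anc(a,d), anc(d,i)
round 2: derive anc(b,f) via R1 from anc(b,c), anc(c,f)
round 2: derive anc(b,g) via R1 from anc(b,d), anc(d,g)
round 2: derive anc(b,h) via R1 from anc(b,a), anc(a,h)
round 2: derive anc(b,i) via R1 from anc(b,c), anc(c,i)
round 2: derive anc(c,d) via R1 from anc(c,i), anc(i,d)
round 2: derive anc(c,h) via R1 from anc(c,i), anc(i,h)
round 2: derive anc(d,h) via R1 from anc(d,a), anc(a,h)
round 2: derive anc(e,f) via R1 from anc(e,d), anc(d,f)
round 2: derive anc(e,g) via R1 from anc(e,d), anc(d,g)
round 2: derive anc(e,h) via R1 from anc(e,a), anc(a,h)
round 2: derive anc(e,i) via R1 from anc(e,d), anc(d,i)
round 2: derive anc(g,f) via R1 from anc(g,d), anc(d,f)
round 2: derive anc(g,g) via R1 from anc(g,d), anc(d,g)
round 2: derive anc(g,i) via R1 from anc(g,d), anc(d,i)
round 2: derive anc(i,a) via R1 from anc(i,d), anc(d,a)
round 2: derive anc(i,g) via R1 from anc(i,d), anc(d,g)
round 2: derive anc(i,i) via R1 from anc(i,d), anc(d,i)
round 3: derive anc(c,a) via R1 from anc(c,d), anc(d,a)
round 3: derive anc(c,g) via R1 from anc(c,d), anc(d,g)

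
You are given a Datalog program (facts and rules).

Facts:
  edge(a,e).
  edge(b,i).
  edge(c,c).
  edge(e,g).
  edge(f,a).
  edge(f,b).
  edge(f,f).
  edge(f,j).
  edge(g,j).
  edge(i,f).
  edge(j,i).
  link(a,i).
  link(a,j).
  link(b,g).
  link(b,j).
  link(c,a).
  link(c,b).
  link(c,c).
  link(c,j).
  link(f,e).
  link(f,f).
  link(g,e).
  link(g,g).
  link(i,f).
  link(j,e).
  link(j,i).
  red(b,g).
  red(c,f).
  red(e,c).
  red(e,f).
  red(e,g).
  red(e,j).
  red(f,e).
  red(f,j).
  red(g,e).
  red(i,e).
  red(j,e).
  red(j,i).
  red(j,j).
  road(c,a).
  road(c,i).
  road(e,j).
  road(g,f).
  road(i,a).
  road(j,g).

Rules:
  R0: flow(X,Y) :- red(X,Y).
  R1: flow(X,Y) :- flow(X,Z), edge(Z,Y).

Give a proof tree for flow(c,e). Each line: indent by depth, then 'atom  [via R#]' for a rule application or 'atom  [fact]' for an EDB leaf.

round 1: derive flow(b,g) via R0 from red(b,g)
round 1: derive flow(c,f) via R0 from red(c,f)
round 1: derive flow(e,c) via R0 from red(e,c)
round 1: derive flow(e,f) via R0 from red(e,f)
round 1: derive flow(e,g) via R0 from red(e,g)
round 1: derive flow(e,j) via R0 from red(e,j)
round 1: derive flow(f,e) via R0 from red(f,e)
round 1: derive flow(f,j) via R0 from red(f,j)
round 1: derive flow(g,e) via R0 from red(g,e)
round 1: derive flow(i,e) via R0 from red(i,e)
round 1: derive flow(j,e) via R0 from red(j,e)
round 1: derive flow(j,i) via R0 from red(j,i)
round 1: derive flow(j,j) via R0 from red(j,j)
round 2: derive flow(b,j) via R1 from flow(b,g), edge(g,j)
round 2: derive flow(c,a) via R1 from flow(c,f), edge(f,a)
round 2: derive flow(c,b) via R1 from flow(c,f), edge(f,b)
round 2: derive flow(c,j) via R1 from flow(c,f), edge(f,j)
round 2: derive flow(e,a) via R1 from flow(e,f), edge(f,a)
round 2: derive flow(e,b) via R1 from flow(e,f), edge(f,b)
round 2: derive flow(e,i) via R1 from flow(e,j), edge(j,i)
round 2: derive flow(f,g) via R1 from flow(f,e), edge(e,g)
round 2: derive flow(f,i) via R1 from flow(f,j), edge(j,i)
round 2: derive flow(g,g) via R1 from flow(g,e), edge(e,g)
round 2: derive flow(i,g) via R1 from flow(i,e), edge(e,g)
round 2: derive flow(j,f) via R1 from flow(j,i), edge(i,f)
round 2: derive flow(j,g) via R1 from flow(j,e), edge(e,g)
round 3: derive flow(b,i) via R1 from flow(b,j), edge(j,i)
round 3: derive flow(c,e) via R1 from flow(c,a), edge(a,e)
round 3: derive flow(c,i) via R1 from flow(c,b), edge(b,i)
round 3: derive flow(e,e) via R1 from flow(e,a), edge(a,e)
round 3: derive flow(f,f) via R1 from flow(f,i), edge(i,f)
round 3: derive flow(g,j) via R1 from flow(g,g), edge(g,j)
round 3: derive flow(i,j) via R1 from flow(i,g), edge(g,j)
round 3: derive flow(j,a) via R1 from flow(j,f), edge(f,a)
round 3: derive flow(j,b) via R1 from flow(j,f), edge(f,b)
round 4: derive flow(b,f) via R1 from flow(b,i), edge(i,f)
round 4: derive flow(c,g) via R1 from flow(c,e), edge(e,g)
round 4: derive flow(f,a) via R1 from flow(f,f), edge(f,a)
round 4: derive flow(f,b) via R1 from flow(f,f), edge(f,b)
round 4: derive flow(g,i) via R1 from flow(g,j), edge(j,i)
round 4: derive flow(i,i) via R1 from flow(i,j), edge(j,i)
round 5: derive flow(b,a) via R1 from flow(b,f), edge(f,a)
round 5: derive flow(b,b) via R1 from flow(b,f), edge(f,b)
round 5: derive flow(g,f) via R1 from flow(g,i), edge(i,f)
round 5: derive flow(i,f) via R1 from flow(i,i), edge(i,f)
round 6: derive flow(b,e) via R1 from flow(b,a), edge(a,e)
round 6: derive flow(g,a) via R1 from flow(g,f), edge(f,a)
round 6: derive flow(g,b) via R1 from flow(g,f), edge(f,b)
round 6: derive flow(i,a) via R1 from flow(i,f), edge(f,a)
round 6: derive flow(i,b) via R1 from flow(i,f), edge(f,b)

flow(c,e)  [via R1]
  flow(c,a)  [via R1]
    flow(c,f)  [via R0]
      red(c,f)  [fact]
    edge(f,a)  [fact]
  edge(a,e)  [fact]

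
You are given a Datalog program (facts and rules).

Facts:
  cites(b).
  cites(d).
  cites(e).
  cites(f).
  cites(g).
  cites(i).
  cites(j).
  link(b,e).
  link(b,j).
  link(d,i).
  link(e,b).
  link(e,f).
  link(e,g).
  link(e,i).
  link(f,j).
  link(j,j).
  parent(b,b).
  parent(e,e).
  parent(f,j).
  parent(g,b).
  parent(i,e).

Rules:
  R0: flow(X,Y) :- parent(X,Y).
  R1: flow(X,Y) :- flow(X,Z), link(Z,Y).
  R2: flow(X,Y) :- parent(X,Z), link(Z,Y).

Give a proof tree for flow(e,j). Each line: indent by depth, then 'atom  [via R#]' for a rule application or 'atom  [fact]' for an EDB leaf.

flow(e,j)  [via R1]
  flow(e,b)  [via R2]
    parent(e,e)  [fact]
    link(e,b)  [fact]
  link(b,j)  [fact]

round 1: derive flow(b,b) via R0 from parent(b,b)
round 1: derive flow(e,e) via R0 from parent(e,e)
round 1: derive flow(f,j) via R0 from parent(f,j)
round 1: derive flow(g,b) via R0 from parent(g,b)
round 1: derive flow(i,e) via R0 from parent(i,e)
round 1: derive flow(b,e) via R2 from parent(b,b), link(b,e)
round 1: derive flow(b,j) via R2 from parent(b,b), link(b,j)
round 1: derive flow(e,b) via R2 from parent(e,e), link(e,b)
round 1: derive flow(e,f) via R2 from parent(e,e), link(e,f)
round 1: derive flow(e,g) via R2 from parent(e,e), link(e,g)
round 1: derive flow(e,i) via R2 from parent(e,e), link(e,i)
round 1: derive flow(g,e) via R2 from parent(g,b), link(b,e)
round 1: derive flow(g,j) via R2 from parent(g,b), link(b,j)
round 1: derive flow(i,b) via R2 from parent(i,e), link(e,b)
round 1: derive flow(i,f) via R2 from parent(i,e), link(e,f)
round 1: derive flow(i,g) via R2 from parent(i,e), link(e,g)
round 1: derive flow(i,i) via R2 from parent(i,e), link(e,i)
round 2: derive flow(b,f) via R1 from flow(b,e), link(e,f)
round 2: derive flow(b,g) via R1 from flow(b,e), link(e,g)
round 2: derive flow(b,i) via R1 from flow(b,e), link(e,i)
round 2: derive flow(e,j) via R1 from flow(e,b), link(b,j)
round 2: derive flow(g,f) via R1 from flow(g,e), link(e,f)
round 2: derive flow(g,g) via R1 from flow(g,e), link(e,g)
round 2: derive flow(g,i) via R1 from flow(g,e), link(e,i)
round 2: derive flow(i,j) via R1 from flow(i,b), link(b,j)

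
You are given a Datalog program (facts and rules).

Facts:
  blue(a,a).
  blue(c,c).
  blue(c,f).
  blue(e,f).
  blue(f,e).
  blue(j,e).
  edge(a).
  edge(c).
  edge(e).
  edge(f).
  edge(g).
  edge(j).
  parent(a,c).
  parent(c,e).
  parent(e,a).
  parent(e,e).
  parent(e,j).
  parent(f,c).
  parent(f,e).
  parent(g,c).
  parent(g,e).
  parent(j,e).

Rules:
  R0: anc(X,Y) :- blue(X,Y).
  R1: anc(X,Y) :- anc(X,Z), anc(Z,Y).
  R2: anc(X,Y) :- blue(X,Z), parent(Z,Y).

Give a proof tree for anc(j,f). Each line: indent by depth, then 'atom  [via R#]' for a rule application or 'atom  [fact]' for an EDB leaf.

round 1: derive anc(a,a) via R0 from blue(a,a)
round 1: derive anc(c,c) via R0 from blue(c,c)
round 1: derive anc(c,f) via R0 from blue(c,f)
round 1: derive anc(e,f) via R0 from blue(e,f)
round 1: derive anc(f,e) via R0 from blue(f,e)
round 1: derive anc(j,e) via R0 from blue(j,e)
round 1: derive anc(a,c) via R2 from blue(a,a), parent(a,c)
round 1: derive anc(c,e) via R2 from blue(c,c), parent(c,e)
round 1: derive anc(e,c) via R2 from blue(e,f), parent(f,c)
round 1: derive anc(e,e) via R2 from blue(e,f), parent(f,e)
round 1: derive anc(f,a) via R2 from blue(f,e), parent(e,a)
round 1: derive anc(f,j) via R2 from blue(f,e), parent(e,j)
round 1: derive anc(j,a) via R2 from blue(j,e), parent(e,a)
round 1: derive anc(j,j) via R2 from blue(j,e), parent(e,j)
round 2: derive anc(a,e) via R1 from anc(a,c), anc(c,e)
round 2: derive anc(a,f) via R1 from anc(a,c), anc(c,f)
round 2: derive anc(c,a) via R1 from anc(c,f), anc(f,a)
round 2: derive anc(c,j) via R1 from anc(c,f), anc(f,j)
round 2: derive anc(e,a) via R1 from anc(e,f), anc(f,a)
round 2: derive anc(e,j) via R1 from anc(e,f), anc(f,j)
round 2: derive anc(f,c) via R1 from anc(f,a), anc(a,c)
round 2: derive anc(f,f) via R1 from anc(f,e), anc(e,f)
round 2: derive anc(j,c) via R1 from anc(j,a), anc(a,c)
round 2: derive anc(j,f) via R1 from anc(j,e), anc(e,f)
round 3: derive anc(a,j) via R1 from anc(a,c), anc(c,j)

anc(j,f)  [via R1]
  anc(j,e)  [via R0]
    blue(j,e)  [fact]
  anc(e,f)  [via R0]
    blue(e,f)  [fact]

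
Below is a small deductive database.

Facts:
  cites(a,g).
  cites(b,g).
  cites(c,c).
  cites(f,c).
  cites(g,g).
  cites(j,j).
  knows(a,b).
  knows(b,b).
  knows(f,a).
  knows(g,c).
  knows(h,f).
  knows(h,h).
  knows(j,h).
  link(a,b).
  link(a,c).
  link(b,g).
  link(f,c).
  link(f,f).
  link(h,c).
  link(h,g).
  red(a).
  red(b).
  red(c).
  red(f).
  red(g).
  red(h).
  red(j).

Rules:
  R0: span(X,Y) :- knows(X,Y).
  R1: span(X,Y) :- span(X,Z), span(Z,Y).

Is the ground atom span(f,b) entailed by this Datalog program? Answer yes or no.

yes

round 1: derive span(a,b) via R0 from knows(a,b)
round 1: derive span(b,b) via R0 from knows(b,b)
round 1: derive span(f,a) via R0 from knows(f,a)
round 1: derive span(g,c) via R0 from knows(g,c)
round 1: derive span(h,f) via R0 from knows(h,f)
round 1: derive span(h,h) via R0 from knows(h,h)
round 1: derive span(j,h) via R0 from knows(j,h)
round 2: derive span(f,b) via R1 from span(f,a), span(a,b)
round 2: derive span(h,a) via R1 from span(h,f), span(f,a)
round 2: derive span(j,f) via R1 from span(j,h), span(h,f)
round 3: derive span(h,b) via R1 from span(h,a), span(a,b)
round 3: derive span(j,a) via R1 from span(j,f), span(f,a)
round 3: derive span(j,b) via R1 from span(j,f), span(f,b)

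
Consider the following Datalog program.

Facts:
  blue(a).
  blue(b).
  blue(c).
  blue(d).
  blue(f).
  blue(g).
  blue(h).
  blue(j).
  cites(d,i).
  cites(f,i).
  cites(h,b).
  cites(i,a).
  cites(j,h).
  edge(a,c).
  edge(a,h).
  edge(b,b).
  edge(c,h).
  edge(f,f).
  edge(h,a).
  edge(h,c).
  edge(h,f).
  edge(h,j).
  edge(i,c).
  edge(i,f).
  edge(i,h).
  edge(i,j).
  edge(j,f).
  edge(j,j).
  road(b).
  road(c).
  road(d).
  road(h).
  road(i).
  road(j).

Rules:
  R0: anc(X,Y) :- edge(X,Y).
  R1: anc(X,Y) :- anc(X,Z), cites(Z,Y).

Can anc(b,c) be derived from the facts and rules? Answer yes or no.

no

round 1: derive anc(a,c) via R0 from edge(a,c)
round 1: derive anc(a,h) via R0 from edge(a,h)
round 1: derive anc(b,b) via R0 from edge(b,b)
round 1: derive anc(c,h) via R0 from edge(c,h)
round 1: derive anc(f,f) via R0 from edge(f,f)
round 1: derive anc(h,a) via R0 from edge(h,a)
round 1: derive anc(h,c) via R0 from edge(h,c)
round 1: derive anc(h,f) via R0 from edge(h,f)
round 1: derive anc(h,j) via R0 from edge(h,j)
round 1: derive anc(i,c) via R0 from edge(i,c)
round 1: derive anc(i,f) via R0 from edge(i,f)
round 1: derive anc(i,h) via R0 from edge(i,h)
round 1: derive anc(i,j) via R0 from edge(i,j)
round 1: derive anc(j,f) via R0 from edge(j,f)
round 1: derive anc(j,j) via R0 from edge(j,j)
round 2: derive anc(a,b) via R1 from anc(a,h), cites(h,b)
round 2: derive anc(c,b) via R1 from anc(c,h), cites(h,b)
round 2: derive anc(f,i) via R1 from anc(f,f), cites(f,i)
round 2: derive anc(h,h) via R1 from anc(h,j), cites(j,h)
round 2: derive anc(h,i) via R1 from anc(h,f), cites(f,i)
round 2: derive anc(i,b) via R1 from anc(i,h), cites(h,b)
round 2: derive anc(i,i) via R1 from anc(i,f), cites(f,i)
round 2: derive anc(j,h) via R1 from anc(j,j), cites(j,h)
round 2: derive anc(j,i) via R1 from anc(j,f), cites(f,i)
round 3: derive anc(f,a) via R1 from anc(f,i), cites(i,a)
round 3: derive anc(h,b) via R1 from anc(h,h), cites(h,b)
round 3: derive anc(i,a) via R1 from anc(i,i), cites(i,a)
round 3: derive anc(j,a) via R1 from anc(j,i), cites(i,a)
round 3: derive anc(j,b) via R1 from anc(j,h), cites(h,b)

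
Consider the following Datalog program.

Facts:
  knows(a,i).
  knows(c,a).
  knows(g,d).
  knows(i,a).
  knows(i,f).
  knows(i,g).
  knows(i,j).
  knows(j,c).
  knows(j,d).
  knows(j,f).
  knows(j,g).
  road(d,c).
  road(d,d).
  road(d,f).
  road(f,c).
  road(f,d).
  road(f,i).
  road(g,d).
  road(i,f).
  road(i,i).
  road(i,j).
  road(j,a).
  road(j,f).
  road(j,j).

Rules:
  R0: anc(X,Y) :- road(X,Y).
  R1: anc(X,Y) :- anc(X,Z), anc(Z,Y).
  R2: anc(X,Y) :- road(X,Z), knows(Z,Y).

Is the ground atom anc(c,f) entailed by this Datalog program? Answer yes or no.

round 1: derive anc(d,c) via R0 from road(d,c)
round 1: derive anc(d,d) via R0 from road(d,d)
round 1: derive anc(d,f) via R0 from road(d,f)
round 1: derive anc(f,c) via R0 from road(f,c)
round 1: derive anc(f,d) via R0 from road(f,d)
round 1: derive anc(f,i) via R0 from road(f,i)
round 1: derive anc(g,d) via R0 from road(g,d)
round 1: derive anc(i,f) via R0 from road(i,f)
round 1: derive anc(i,i) via R0 from road(i,i)
round 1: derive anc(i,j) via R0 from road(i,j)
round 1: derive anc(j,a) via R0 from road(j,a)
round 1: derive anc(j,f) via R0 from road(j,f)
round 1: derive anc(j,j) via R0 from road(j,j)
round 1: derive anc(d,a) via R2 from road(d,c), knows(c,a)
round 1: derive anc(f,a) via R2 from road(f,c), knows(c,a)
round 1: derive anc(f,f) via R2 from road(f,i), knows(i,f)
round 1: derive anc(f,g) via R2 from road(f,i), knows(i,g)
round 1: derive anc(f,j) via R2 from road(f,i), knows(i,j)
round 1: derive anc(i,a) via R2 from road(i,i), knows(i,a)
round 1: derive anc(i,c) via R2 from road(i,j), knows(j,c)
round 1: derive anc(i,d) via R2 from road(i,j), knows(j,d)
round 1: derive anc(i,g) via R2 from road(i,i), knows(i,g)
round 1: derive anc(j,c) via R2 from road(j,j), knows(j,c)
round 1: derive anc(j,d) via R2 from road(j,j), knows(j,d)
round 1: derive anc(j,g) via R2 from road(j,j), knows(j,g)
round 1: derive anc(j,i) via R2 from road(j,a), knows(a,i)
round 2: derive anc(d,g) via R1 from anc(d,f), anc(f,g)
round 2: derive anc(d,i) via R1 from anc(d,f), anc(f,i)
round 2: derive anc(d,j) via R1 from anc(d,f), anc(f,j)
round 2: derive anc(g,a) via R1 from anc(g,d), anc(d,a)
round 2: derive anc(g,c) via R1 from anc(g,d), anc(d,c)
round 2: derive anc(g,f) via R1 from anc(g,d), anc(d,f)
round 3: derive anc(g,g) via R1 from anc(g,d), anc(d,g)
round 3: derive anc(g,i) via R1 from anc(g,d), anc(d,i)
round 3: derive anc(g,j) via R1 from anc(g,d), anc(d,j)

no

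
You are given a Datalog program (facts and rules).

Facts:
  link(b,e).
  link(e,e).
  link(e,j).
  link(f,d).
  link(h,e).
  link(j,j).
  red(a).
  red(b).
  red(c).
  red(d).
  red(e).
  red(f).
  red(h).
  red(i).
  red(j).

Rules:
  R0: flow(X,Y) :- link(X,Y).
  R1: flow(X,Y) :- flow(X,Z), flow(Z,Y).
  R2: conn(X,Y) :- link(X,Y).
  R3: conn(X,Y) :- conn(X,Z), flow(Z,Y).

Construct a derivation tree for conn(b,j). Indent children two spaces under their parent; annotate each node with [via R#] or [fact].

conn(b,j)  [via R3]
  conn(b,e)  [via R2]
    link(b,e)  [fact]
  flow(e,j)  [via R0]
    link(e,j)  [fact]

round 1: derive flow(b,e) via R0 from link(b,e)
round 1: derive flow(e,e) via R0 from link(e,e)
round 1: derive flow(e,j) via R0 from link(e,j)
round 1: derive flow(f,d) via R0 from link(f,d)
round 1: derive flow(h,e) via R0 from link(h,e)
round 1: derive flow(j,j) via R0 from link(j,j)
round 1: derive conn(b,e) via R2 from link(b,e)
round 1: derive conn(e,e) via R2 from link(e,e)
round 1: derive conn(e,j) via R2 from link(e,j)
round 1: derive conn(f,d) via R2 from link(f,d)
round 1: derive conn(h,e) via R2 from link(h,e)
round 1: derive conn(j,j) via R2 from link(j,j)
round 2: derive flow(b,j) via R1 from flow(b,e), flow(e,j)
round 2: derive flow(h,j) via R1 from flow(h,e), flow(e,j)
round 2: derive conn(b,j) via R3 from conn(b,e), flow(e,j)
round 2: derive conn(h,j) via R3 from conn(h,e), flow(e,j)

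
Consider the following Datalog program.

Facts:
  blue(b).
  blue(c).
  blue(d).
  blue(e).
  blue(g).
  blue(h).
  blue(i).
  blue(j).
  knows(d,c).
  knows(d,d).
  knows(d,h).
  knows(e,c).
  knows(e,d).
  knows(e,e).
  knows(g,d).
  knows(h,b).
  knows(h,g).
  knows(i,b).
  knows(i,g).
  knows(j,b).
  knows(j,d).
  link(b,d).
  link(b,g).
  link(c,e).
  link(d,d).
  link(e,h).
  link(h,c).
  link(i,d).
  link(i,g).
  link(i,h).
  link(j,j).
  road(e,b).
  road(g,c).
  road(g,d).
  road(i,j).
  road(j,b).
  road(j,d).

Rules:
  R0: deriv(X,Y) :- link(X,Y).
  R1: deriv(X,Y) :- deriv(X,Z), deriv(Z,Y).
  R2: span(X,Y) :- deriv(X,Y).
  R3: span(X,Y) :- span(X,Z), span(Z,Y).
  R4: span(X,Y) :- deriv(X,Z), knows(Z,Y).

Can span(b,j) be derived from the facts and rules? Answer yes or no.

no

round 1: derive deriv(b,d) via R0 from link(b,d)
round 1: derive deriv(b,g) via R0 from link(b,g)
round 1: derive deriv(c,e) via R0 from link(c,e)
round 1: derive deriv(d,d) via R0 from link(d,d)
round 1: derive deriv(e,h) via R0 from link(e,h)
round 1: derive deriv(h,c) via R0 from link(h,c)
round 1: derive deriv(i,d) via R0 from link(i,d)
round 1: derive deriv(i,g) via R0 from link(i,g)
round 1: derive deriv(i,h) via R0 from link(i,h)
round 1: derive deriv(j,j) via R0 from link(j,j)
round 2: derive deriv(c,h) via R1 from deriv(c,e), deriv(e,h)
round 2: derive deriv(e,c) via R1 from deriv(e,h), deriv(h,c)
round 2: derive deriv(h,e) via R1 from deriv(h,c), deriv(c,e)
round 2: derive deriv(i,c) via R1 from deriv(i,h), deriv(h,c)
round 2: derive span(b,d) via R2 from deriv(b,d)
round 2: derive span(b,g) via R2 from deriv(b,g)
round 2: derive span(c,e) via R2 from deriv(c,e)
round 2: derive span(d,d) via R2 from deriv(d,d)
round 2: derive span(e,h) via R2 from deriv(e,h)
round 2: derive span(h,c) via R2 from deriv(h,c)
round 2: derive span(i,d) via R2 from deriv(i,d)
round 2: derive span(i,g) via R2 from deriv(i,g)
round 2: derive span(i,h) via R2 from deriv(i,h)
round 2: derive span(j,j) via R2 from deriv(j,j)
round 2: derive span(b,c) via R4 from deriv(b,d), knows(d,c)
round 2: derive span(b,h) via R4 from deriv(b,d), knows(d,h)
round 2: derive span(c,c) via R4 from deriv(c,e), knows(e,c)
round 2: derive span(c,d) via R4 from deriv(c,e), knows(e,d)
round 2: derive span(d,c) via R4 from deriv(d,d), knows(d,c)
round 2: derive span(d,h) via R4 from deriv(d,d), knows(d,h)
round 2: derive span(e,b) via R4 from deriv(e,h), knows(h,b)
round 2: derive span(e,g) via R4 from deriv(e,h), knows(h,g)
round 2: derive span(i,b) via R4 from deriv(i,h), knows(h,b)
round 2: derive span(i,c) via R4 from deriv(i,d), knows(d,c)
round 2: derive span(j,b) via R4 from deriv(j,j), knows(j,b)
round 2: derive span(j,d) via R4 from deriv(j,j), knows(j,d)
round 3: derive deriv(c,c) via R1 from deriv(c,e), deriv(e,c)
round 3: derive deriv(e,e) via R1 from deriv(e,c), deriv(c,e)
round 3: derive deriv(h,h) via R1 from deriv(h,c), deriv(c,h)
round 3: derive deriv(i,e) via R1 from deriv(i,c), deriv(c,e)
round 3: derive span(c,h) via R2 from deriv(c,h)
round 3: derive span(e,c) via R2 from deriv(e,c)
round 3: derive span(h,e) via R2 from deriv(h,e)
round 3: derive span(b,e) via R3 from span(b,c), span(c,e)
round 3: derive span(c,b) via R3 from span(c,e), span(e,b)
round 3: derive span(c,g) via R3 from span(c,e), span(e,g)
round 3: derive span(d,e) via R3 from span(d,c), span(c,e)
round 3: derive span(e,d) via R3 from span(e,b), span(b,d)
round 3: derive span(h,d) via R3 from span(h,c), span(c,d)
round 3: derive span(i,e) via R3 from span(i,c), span(c,e)
round 3: derive span(j,c) via R3 from span(j,b), span(b,c)
round 3: derive span(j,g) via R3 from span(j,b), span(b,g)
round 3: derive span(j,h) via R3 from span(j,b), span(b,h)
round 4: derive span(e,e) via R2 from deriv(e,e)
round 4: derive span(h,h) via R2 from deriv(h,h)
round 4: derive span(b,b) via R3 from span(b,c), span(c,b)
round 4: derive span(d,b) via R3 from span(d,c), span(c,b)
round 4: derive span(d,g) via R3 from span(d,c), span(c,g)
round 4: derive span(h,b) via R3 from span(h,c), span(c,b)
round 4: derive span(h,g) via R3 from span(h,c), span(c,g)
round 4: derive span(j,e) via R3 from span(j,b), span(b,e)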